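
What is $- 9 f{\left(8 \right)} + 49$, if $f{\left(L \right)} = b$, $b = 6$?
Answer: $-5$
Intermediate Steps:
$f{\left(L \right)} = 6$
$- 9 f{\left(8 \right)} + 49 = \left(-9\right) 6 + 49 = -54 + 49 = -5$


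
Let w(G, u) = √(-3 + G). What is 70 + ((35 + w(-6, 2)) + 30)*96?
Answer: 6310 + 288*I ≈ 6310.0 + 288.0*I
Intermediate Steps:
70 + ((35 + w(-6, 2)) + 30)*96 = 70 + ((35 + √(-3 - 6)) + 30)*96 = 70 + ((35 + √(-9)) + 30)*96 = 70 + ((35 + 3*I) + 30)*96 = 70 + (65 + 3*I)*96 = 70 + (6240 + 288*I) = 6310 + 288*I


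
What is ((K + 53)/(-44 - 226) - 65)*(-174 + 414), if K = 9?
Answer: -140896/9 ≈ -15655.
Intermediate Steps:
((K + 53)/(-44 - 226) - 65)*(-174 + 414) = ((9 + 53)/(-44 - 226) - 65)*(-174 + 414) = (62/(-270) - 65)*240 = (62*(-1/270) - 65)*240 = (-31/135 - 65)*240 = -8806/135*240 = -140896/9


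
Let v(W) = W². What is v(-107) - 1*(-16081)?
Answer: 27530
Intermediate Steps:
v(-107) - 1*(-16081) = (-107)² - 1*(-16081) = 11449 + 16081 = 27530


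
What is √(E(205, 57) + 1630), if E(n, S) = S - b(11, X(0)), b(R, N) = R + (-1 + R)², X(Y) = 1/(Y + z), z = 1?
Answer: 2*√394 ≈ 39.699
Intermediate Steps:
X(Y) = 1/(1 + Y) (X(Y) = 1/(Y + 1) = 1/(1 + Y))
E(n, S) = -111 + S (E(n, S) = S - (11 + (-1 + 11)²) = S - (11 + 10²) = S - (11 + 100) = S - 1*111 = S - 111 = -111 + S)
√(E(205, 57) + 1630) = √((-111 + 57) + 1630) = √(-54 + 1630) = √1576 = 2*√394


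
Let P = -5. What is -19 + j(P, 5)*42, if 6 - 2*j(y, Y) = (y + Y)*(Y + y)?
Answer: 107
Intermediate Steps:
j(y, Y) = 3 - (Y + y)²/2 (j(y, Y) = 3 - (y + Y)*(Y + y)/2 = 3 - (Y + y)*(Y + y)/2 = 3 - (Y + y)²/2)
-19 + j(P, 5)*42 = -19 + (3 - (5 - 5)²/2)*42 = -19 + (3 - ½*0²)*42 = -19 + (3 - ½*0)*42 = -19 + (3 + 0)*42 = -19 + 3*42 = -19 + 126 = 107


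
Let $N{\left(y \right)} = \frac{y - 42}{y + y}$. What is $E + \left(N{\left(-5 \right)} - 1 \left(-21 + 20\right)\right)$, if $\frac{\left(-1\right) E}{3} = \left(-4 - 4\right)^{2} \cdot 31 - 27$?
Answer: $- \frac{58653}{10} \approx -5865.3$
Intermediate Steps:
$N{\left(y \right)} = \frac{-42 + y}{2 y}$
$E = -5871$ ($E = - 3 \left(\left(-4 - 4\right)^{2} \cdot 31 - 27\right) = - 3 \left(\left(-8\right)^{2} \cdot 31 - 27\right) = - 3 \left(64 \cdot 31 - 27\right) = - 3 \left(1984 - 27\right) = \left(-3\right) 1957 = -5871$)
$E + \left(N{\left(-5 \right)} - 1 \left(-21 + 20\right)\right) = -5871 - \left(- \frac{-42 - 5}{2 \left(-5\right)} + \left(-21 + 20\right)\right) = -5871 + \left(\frac{1}{2} \left(- \frac{1}{5}\right) \left(-47\right) - 1 \left(-1\right)\right) = -5871 + \left(\frac{47}{10} - -1\right) = -5871 + \left(\frac{47}{10} + 1\right) = -5871 + \frac{57}{10} = - \frac{58653}{10}$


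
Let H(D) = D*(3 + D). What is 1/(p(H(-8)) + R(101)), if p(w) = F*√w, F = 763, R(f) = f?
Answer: -101/23276559 + 1526*√10/23276559 ≈ 0.00020298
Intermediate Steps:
p(w) = 763*√w
1/(p(H(-8)) + R(101)) = 1/(763*√(-8*(3 - 8)) + 101) = 1/(763*√(-8*(-5)) + 101) = 1/(763*√40 + 101) = 1/(763*(2*√10) + 101) = 1/(1526*√10 + 101) = 1/(101 + 1526*√10)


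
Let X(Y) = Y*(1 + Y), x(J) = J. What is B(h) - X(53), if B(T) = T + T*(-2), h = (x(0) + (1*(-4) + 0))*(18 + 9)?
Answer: -2754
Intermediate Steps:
h = -108 (h = (0 + (1*(-4) + 0))*(18 + 9) = (0 + (-4 + 0))*27 = (0 - 4)*27 = -4*27 = -108)
B(T) = -T (B(T) = T - 2*T = -T)
B(h) - X(53) = -1*(-108) - 53*(1 + 53) = 108 - 53*54 = 108 - 1*2862 = 108 - 2862 = -2754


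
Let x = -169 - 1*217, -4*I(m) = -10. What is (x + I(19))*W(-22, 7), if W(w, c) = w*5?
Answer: 42185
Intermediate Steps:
I(m) = 5/2 (I(m) = -¼*(-10) = 5/2)
x = -386 (x = -169 - 217 = -386)
W(w, c) = 5*w
(x + I(19))*W(-22, 7) = (-386 + 5/2)*(5*(-22)) = -767/2*(-110) = 42185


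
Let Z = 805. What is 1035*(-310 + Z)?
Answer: 512325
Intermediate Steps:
1035*(-310 + Z) = 1035*(-310 + 805) = 1035*495 = 512325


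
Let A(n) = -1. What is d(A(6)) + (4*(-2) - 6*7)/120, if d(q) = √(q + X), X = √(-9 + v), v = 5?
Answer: -5/12 + √(-1 + 2*I) ≈ 0.36948 + 1.272*I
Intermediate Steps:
X = 2*I (X = √(-9 + 5) = √(-4) = 2*I ≈ 2.0*I)
d(q) = √(q + 2*I)
d(A(6)) + (4*(-2) - 6*7)/120 = √(-1 + 2*I) + (4*(-2) - 6*7)/120 = √(-1 + 2*I) + (-8 - 42)*(1/120) = √(-1 + 2*I) - 50*1/120 = √(-1 + 2*I) - 5/12 = -5/12 + √(-1 + 2*I)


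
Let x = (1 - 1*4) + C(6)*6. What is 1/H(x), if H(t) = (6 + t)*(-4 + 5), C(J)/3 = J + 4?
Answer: 1/183 ≈ 0.0054645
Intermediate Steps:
C(J) = 12 + 3*J (C(J) = 3*(J + 4) = 3*(4 + J) = 12 + 3*J)
x = 177 (x = (1 - 1*4) + (12 + 3*6)*6 = (1 - 4) + (12 + 18)*6 = -3 + 30*6 = -3 + 180 = 177)
H(t) = 6 + t (H(t) = (6 + t)*1 = 6 + t)
1/H(x) = 1/(6 + 177) = 1/183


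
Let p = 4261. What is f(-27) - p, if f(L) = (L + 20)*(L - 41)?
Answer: -3785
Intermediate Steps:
f(L) = (-41 + L)*(20 + L) (f(L) = (20 + L)*(-41 + L) = (-41 + L)*(20 + L))
f(-27) - p = (-820 + (-27)² - 21*(-27)) - 1*4261 = (-820 + 729 + 567) - 4261 = 476 - 4261 = -3785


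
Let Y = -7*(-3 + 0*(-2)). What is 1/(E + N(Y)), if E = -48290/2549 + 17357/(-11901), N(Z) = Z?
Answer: 30335649/18106346 ≈ 1.6754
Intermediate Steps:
Y = 21 (Y = -7*(-3 + 0) = -7*(-3) = 21)
E = -618942283/30335649 (E = -48290*1/2549 + 17357*(-1/11901) = -48290/2549 - 17357/11901 = -618942283/30335649 ≈ -20.403)
1/(E + N(Y)) = 1/(-618942283/30335649 + 21) = 1/(18106346/30335649) = 30335649/18106346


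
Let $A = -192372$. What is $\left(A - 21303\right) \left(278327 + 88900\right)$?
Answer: $-78467229225$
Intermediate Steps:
$\left(A - 21303\right) \left(278327 + 88900\right) = \left(-192372 - 21303\right) \left(278327 + 88900\right) = \left(-213675\right) 367227 = -78467229225$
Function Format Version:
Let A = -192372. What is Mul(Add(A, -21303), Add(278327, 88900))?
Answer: -78467229225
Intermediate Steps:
Mul(Add(A, -21303), Add(278327, 88900)) = Mul(Add(-192372, -21303), Add(278327, 88900)) = Mul(-213675, 367227) = -78467229225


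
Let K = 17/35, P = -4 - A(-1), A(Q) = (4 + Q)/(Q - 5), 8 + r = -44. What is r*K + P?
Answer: -2013/70 ≈ -28.757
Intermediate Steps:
r = -52 (r = -8 - 44 = -52)
A(Q) = (4 + Q)/(-5 + Q)
P = -7/2 (P = -4 - (4 - 1)/(-5 - 1) = -4 - 3/(-6) = -4 - (-1)*3/6 = -4 - 1*(-½) = -4 + ½ = -7/2 ≈ -3.5000)
K = 17/35 (K = 17*(1/35) = 17/35 ≈ 0.48571)
r*K + P = -52*17/35 - 7/2 = -884/35 - 7/2 = -2013/70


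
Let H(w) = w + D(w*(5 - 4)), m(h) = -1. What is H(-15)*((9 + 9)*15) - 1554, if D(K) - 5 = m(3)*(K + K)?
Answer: 3846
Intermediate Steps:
D(K) = 5 - 2*K (D(K) = 5 - (K + K) = 5 - 2*K)
H(w) = 5 - w (H(w) = w + (5 - 2*w*(5 - 4)) = w + (5 - 2*w) = 5 - w)
H(-15)*((9 + 9)*15) - 1554 = (5 - 1*(-15))*((9 + 9)*15) - 1554 = (5 + 15)*(18*15) - 1554 = 20*270 - 1554 = 5400 - 1554 = 3846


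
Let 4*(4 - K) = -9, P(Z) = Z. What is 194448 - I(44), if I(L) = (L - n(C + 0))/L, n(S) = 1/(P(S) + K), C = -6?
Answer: 2138918/11 ≈ 1.9445e+5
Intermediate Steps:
K = 25/4 (K = 4 - 1/4*(-9) = 4 + 9/4 = 25/4 ≈ 6.2500)
n(S) = 1/(25/4 + S) (n(S) = 1/(S + 25/4) = 1/(25/4 + S))
I(L) = (-4 + L)/L (I(L) = (L - 4/(25 + 4*(-6 + 0)))/L = (L - 4/(25 + 4*(-6)))/L = (L - 4/(25 - 24))/L = (L - 4/1)/L = (L - 4)/L = (-4 + L)/L)
194448 - I(44) = 194448 - (-4 + 44)/44 = 194448 - 40/44 = 194448 - 1*10/11 = 194448 - 10/11 = 2138918/11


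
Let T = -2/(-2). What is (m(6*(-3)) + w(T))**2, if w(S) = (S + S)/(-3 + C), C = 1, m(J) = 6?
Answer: 25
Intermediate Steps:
T = 1 (T = -2*(-1/2) = 1)
w(S) = -S (w(S) = (S + S)/(-3 + 1) = (2*S)/(-2) = (2*S)*(-1/2) = -S)
(m(6*(-3)) + w(T))**2 = (6 - 1*1)**2 = (6 - 1)**2 = 5**2 = 25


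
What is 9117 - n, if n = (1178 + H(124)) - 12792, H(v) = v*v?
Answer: 5355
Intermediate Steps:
H(v) = v²
n = 3762 (n = (1178 + 124²) - 12792 = (1178 + 15376) - 12792 = 16554 - 12792 = 3762)
9117 - n = 9117 - 1*3762 = 9117 - 3762 = 5355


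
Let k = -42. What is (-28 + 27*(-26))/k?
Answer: 365/21 ≈ 17.381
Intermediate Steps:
(-28 + 27*(-26))/k = (-28 + 27*(-26))/(-42) = (-28 - 702)*(-1/42) = -730*(-1/42) = 365/21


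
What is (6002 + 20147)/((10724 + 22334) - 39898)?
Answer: -26149/6840 ≈ -3.8230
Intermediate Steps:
(6002 + 20147)/((10724 + 22334) - 39898) = 26149/(33058 - 39898) = 26149/(-6840) = 26149*(-1/6840) = -26149/6840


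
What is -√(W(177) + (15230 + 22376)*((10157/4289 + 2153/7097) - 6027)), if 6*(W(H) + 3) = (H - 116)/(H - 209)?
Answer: -I*√120906591626196859777466439/730536792 ≈ -15052.0*I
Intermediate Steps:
W(H) = -3 + (-116 + H)/(6*(-209 + H)) (W(H) = -3 + ((H - 116)/(H - 209))/6 = -3 + ((-116 + H)/(-209 + H))/6 = -3 + (-116 + H)/(6*(-209 + H)))
-√(W(177) + (15230 + 22376)*((10157/4289 + 2153/7097) - 6027)) = -√((3646 - 17*177)/(6*(-209 + 177)) + (15230 + 22376)*((10157/4289 + 2153/7097) - 6027)) = -√((⅙)*(3646 - 3009)/(-32) + 37606*((10157*(1/4289) + 2153*(1/7097)) - 6027)) = -√((⅙)*(-1/32)*637 + 37606*((10157/4289 + 2153/7097) - 6027)) = -√(-637/192 + 37606*(81318446/30439033 - 6027)) = -√(-637/192 + 37606*(-183374733445/30439033)) = -√(-637/192 - 6895990225932670/30439033) = -√(-1324030142768736661/5844294336) = -I*√120906591626196859777466439/730536792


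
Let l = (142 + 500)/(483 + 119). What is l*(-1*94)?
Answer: -30174/301 ≈ -100.25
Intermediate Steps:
l = 321/301 (l = 642/602 = 642*(1/602) = 321/301 ≈ 1.0664)
l*(-1*94) = 321*(-1*94)/301 = (321/301)*(-94) = -30174/301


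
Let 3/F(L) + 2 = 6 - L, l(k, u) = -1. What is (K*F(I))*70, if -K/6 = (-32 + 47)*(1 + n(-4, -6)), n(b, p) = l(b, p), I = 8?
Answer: 0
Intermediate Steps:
n(b, p) = -1
F(L) = 3/(4 - L) (F(L) = 3/(-2 + (6 - L)) = 3/(4 - L))
K = 0 (K = -6*(-32 + 47)*(1 - 1) = -90*0 = -6*0 = 0)
(K*F(I))*70 = (0*(-3/(-4 + 8)))*70 = (0*(-3/4))*70 = (0*(-3*¼))*70 = (0*(-¾))*70 = 0*70 = 0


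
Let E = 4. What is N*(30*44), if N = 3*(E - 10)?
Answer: -23760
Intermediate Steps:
N = -18 (N = 3*(4 - 10) = 3*(-6) = -18)
N*(30*44) = -540*44 = -18*1320 = -23760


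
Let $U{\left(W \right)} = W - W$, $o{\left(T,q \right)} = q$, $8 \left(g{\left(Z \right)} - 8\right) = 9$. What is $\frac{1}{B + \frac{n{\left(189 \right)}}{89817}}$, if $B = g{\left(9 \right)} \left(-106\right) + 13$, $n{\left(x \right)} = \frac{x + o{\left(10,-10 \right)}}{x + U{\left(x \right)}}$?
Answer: $- \frac{67901652}{64795150705} \approx -0.0010479$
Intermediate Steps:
$g{\left(Z \right)} = \frac{73}{8}$ ($g{\left(Z \right)} = 8 + \frac{1}{8} \cdot 9 = 8 + \frac{9}{8} = \frac{73}{8}$)
$U{\left(W \right)} = 0$
$n{\left(x \right)} = \frac{-10 + x}{x}$ ($n{\left(x \right)} = \frac{x - 10}{x + 0} = \frac{-10 + x}{x}$)
$B = - \frac{3817}{4}$ ($B = \frac{73}{8} \left(-106\right) + 13 = - \frac{3869}{4} + 13 = - \frac{3817}{4} \approx -954.25$)
$\frac{1}{B + \frac{n{\left(189 \right)}}{89817}} = \frac{1}{- \frac{3817}{4} + \frac{\frac{1}{189} \left(-10 + 189\right)}{89817}} = \frac{1}{- \frac{3817}{4} + \frac{1}{189} \cdot 179 \cdot \frac{1}{89817}} = \frac{1}{- \frac{3817}{4} + \frac{179}{189} \cdot \frac{1}{89817}} = \frac{1}{- \frac{3817}{4} + \frac{179}{16975413}} = \frac{1}{- \frac{64795150705}{67901652}} = - \frac{67901652}{64795150705}$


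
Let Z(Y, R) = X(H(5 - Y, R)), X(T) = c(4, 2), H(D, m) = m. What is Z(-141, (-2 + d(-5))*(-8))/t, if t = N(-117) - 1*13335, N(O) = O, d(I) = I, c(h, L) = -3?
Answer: 1/4484 ≈ 0.00022302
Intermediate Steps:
X(T) = -3
Z(Y, R) = -3
t = -13452 (t = -117 - 1*13335 = -117 - 13335 = -13452)
Z(-141, (-2 + d(-5))*(-8))/t = -3/(-13452) = -3*(-1/13452) = 1/4484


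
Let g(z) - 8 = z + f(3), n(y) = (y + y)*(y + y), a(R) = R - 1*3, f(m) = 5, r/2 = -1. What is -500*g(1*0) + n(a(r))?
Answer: -6400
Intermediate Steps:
r = -2 (r = 2*(-1) = -2)
a(R) = -3 + R (a(R) = R - 3 = -3 + R)
n(y) = 4*y² (n(y) = (2*y)*(2*y) = 4*y²)
g(z) = 13 + z (g(z) = 8 + (z + 5) = 8 + (5 + z) = 13 + z)
-500*g(1*0) + n(a(r)) = -500*(13 + 1*0) + 4*(-3 - 2)² = -500*(13 + 0) + 4*(-5)² = -500*13 + 4*25 = -6500 + 100 = -6400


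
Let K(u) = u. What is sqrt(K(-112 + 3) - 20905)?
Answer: I*sqrt(21014) ≈ 144.96*I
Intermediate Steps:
sqrt(K(-112 + 3) - 20905) = sqrt((-112 + 3) - 20905) = sqrt(-109 - 20905) = sqrt(-21014) = I*sqrt(21014)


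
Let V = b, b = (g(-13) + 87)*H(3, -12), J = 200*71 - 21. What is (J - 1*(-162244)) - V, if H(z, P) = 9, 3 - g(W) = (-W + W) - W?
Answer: 175730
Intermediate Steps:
g(W) = 3 + W (g(W) = 3 - ((-W + W) - W) = 3 - (0 - W) = 3 - (-1)*W = 3 + W)
J = 14179 (J = 14200 - 21 = 14179)
b = 693 (b = ((3 - 13) + 87)*9 = (-10 + 87)*9 = 77*9 = 693)
V = 693
(J - 1*(-162244)) - V = (14179 - 1*(-162244)) - 1*693 = (14179 + 162244) - 693 = 176423 - 693 = 175730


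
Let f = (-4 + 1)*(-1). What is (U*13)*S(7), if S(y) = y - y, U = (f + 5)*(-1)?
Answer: 0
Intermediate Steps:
f = 3 (f = -3*(-1) = 3)
U = -8 (U = (3 + 5)*(-1) = 8*(-1) = -8)
S(y) = 0
(U*13)*S(7) = -8*13*0 = -104*0 = 0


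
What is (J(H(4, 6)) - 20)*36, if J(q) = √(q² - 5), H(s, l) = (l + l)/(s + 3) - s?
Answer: -720 + 36*√11/7 ≈ -702.94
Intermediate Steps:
H(s, l) = -s + 2*l/(3 + s) (H(s, l) = (2*l)/(3 + s) - s = 2*l/(3 + s) - s = -s + 2*l/(3 + s))
J(q) = √(-5 + q²)
(J(H(4, 6)) - 20)*36 = (√(-5 + ((-1*4² - 3*4 + 2*6)/(3 + 4))²) - 20)*36 = (√(-5 + ((-1*16 - 12 + 12)/7)²) - 20)*36 = (√(-5 + ((-16 - 12 + 12)/7)²) - 20)*36 = (√(-5 + ((⅐)*(-16))²) - 20)*36 = (√(-5 + (-16/7)²) - 20)*36 = (√(-5 + 256/49) - 20)*36 = (√(11/49) - 20)*36 = (√11/7 - 20)*36 = (-20 + √11/7)*36 = -720 + 36*√11/7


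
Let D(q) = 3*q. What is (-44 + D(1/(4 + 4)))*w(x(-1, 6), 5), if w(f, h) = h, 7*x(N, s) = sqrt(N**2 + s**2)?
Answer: -1745/8 ≈ -218.13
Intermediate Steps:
x(N, s) = sqrt(N**2 + s**2)/7
(-44 + D(1/(4 + 4)))*w(x(-1, 6), 5) = (-44 + 3/(4 + 4))*5 = (-44 + 3/8)*5 = -349/8*5 = -1745/8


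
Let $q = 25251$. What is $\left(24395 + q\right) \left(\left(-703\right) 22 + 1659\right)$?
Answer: $-685462322$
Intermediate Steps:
$\left(24395 + q\right) \left(\left(-703\right) 22 + 1659\right) = \left(24395 + 25251\right) \left(\left(-703\right) 22 + 1659\right) = 49646 \left(-15466 + 1659\right) = 49646 \left(-13807\right) = -685462322$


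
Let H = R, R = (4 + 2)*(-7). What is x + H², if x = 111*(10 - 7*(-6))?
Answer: 7536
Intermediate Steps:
x = 5772 (x = 111*(10 + 42) = 111*52 = 5772)
R = -42 (R = 6*(-7) = -42)
H = -42
x + H² = 5772 + (-42)² = 5772 + 1764 = 7536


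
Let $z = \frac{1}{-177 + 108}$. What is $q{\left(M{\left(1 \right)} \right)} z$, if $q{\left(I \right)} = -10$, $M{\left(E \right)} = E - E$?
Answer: $\frac{10}{69} \approx 0.14493$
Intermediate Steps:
$M{\left(E \right)} = 0$
$z = - \frac{1}{69}$ ($z = \frac{1}{-69} = - \frac{1}{69} \approx -0.014493$)
$q{\left(M{\left(1 \right)} \right)} z = \left(-10\right) \left(- \frac{1}{69}\right) = \frac{10}{69}$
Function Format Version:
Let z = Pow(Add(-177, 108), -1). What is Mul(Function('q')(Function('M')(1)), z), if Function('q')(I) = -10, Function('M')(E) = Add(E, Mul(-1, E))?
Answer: Rational(10, 69) ≈ 0.14493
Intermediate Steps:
Function('M')(E) = 0
z = Rational(-1, 69) (z = Pow(-69, -1) = Rational(-1, 69) ≈ -0.014493)
Mul(Function('q')(Function('M')(1)), z) = Mul(-10, Rational(-1, 69)) = Rational(10, 69)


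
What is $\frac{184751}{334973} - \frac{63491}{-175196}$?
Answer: $\frac{53635406939}{58685929708} \approx 0.91394$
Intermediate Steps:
$\frac{184751}{334973} - \frac{63491}{-175196} = 184751 \cdot \frac{1}{334973} - - \frac{63491}{175196} = \frac{184751}{334973} + \frac{63491}{175196} = \frac{53635406939}{58685929708}$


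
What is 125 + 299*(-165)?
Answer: -49210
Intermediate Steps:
125 + 299*(-165) = 125 - 49335 = -49210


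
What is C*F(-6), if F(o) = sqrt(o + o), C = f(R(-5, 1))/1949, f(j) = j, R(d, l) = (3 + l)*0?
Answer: 0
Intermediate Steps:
R(d, l) = 0
C = 0 (C = 0/1949 = 0*(1/1949) = 0)
F(o) = sqrt(2)*sqrt(o) (F(o) = sqrt(2*o) = sqrt(2)*sqrt(o))
C*F(-6) = 0*(sqrt(2)*sqrt(-6)) = 0*(sqrt(2)*(I*sqrt(6))) = 0*(2*I*sqrt(3)) = 0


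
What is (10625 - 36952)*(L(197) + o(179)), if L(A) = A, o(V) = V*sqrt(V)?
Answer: -5186419 - 4712533*sqrt(179) ≈ -6.8236e+7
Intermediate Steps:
o(V) = V**(3/2)
(10625 - 36952)*(L(197) + o(179)) = (10625 - 36952)*(197 + 179**(3/2)) = -26327*(197 + 179*sqrt(179)) = -5186419 - 4712533*sqrt(179)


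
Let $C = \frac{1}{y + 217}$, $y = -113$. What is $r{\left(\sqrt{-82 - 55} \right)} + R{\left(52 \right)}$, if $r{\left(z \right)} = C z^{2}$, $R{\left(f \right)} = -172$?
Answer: $- \frac{18025}{104} \approx -173.32$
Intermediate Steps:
$C = \frac{1}{104}$ ($C = \frac{1}{-113 + 217} = \frac{1}{104} \approx 0.0096154$)
$r{\left(z \right)} = \frac{z^{2}}{104}$
$r{\left(\sqrt{-82 - 55} \right)} + R{\left(52 \right)} = \frac{\left(\sqrt{-82 - 55}\right)^{2}}{104} - 172 = \frac{\left(\sqrt{-137}\right)^{2}}{104} - 172 = \frac{\left(i \sqrt{137}\right)^{2}}{104} - 172 = \frac{1}{104} \left(-137\right) - 172 = - \frac{137}{104} - 172 = - \frac{18025}{104}$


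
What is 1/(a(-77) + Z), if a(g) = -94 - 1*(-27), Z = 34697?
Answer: 1/34630 ≈ 2.8877e-5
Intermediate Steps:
a(g) = -67 (a(g) = -94 + 27 = -67)
1/(a(-77) + Z) = 1/(-67 + 34697) = 1/34630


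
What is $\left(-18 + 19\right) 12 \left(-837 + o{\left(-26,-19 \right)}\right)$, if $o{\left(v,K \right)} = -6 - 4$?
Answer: $-10164$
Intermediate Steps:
$o{\left(v,K \right)} = -10$
$\left(-18 + 19\right) 12 \left(-837 + o{\left(-26,-19 \right)}\right) = \left(-18 + 19\right) 12 \left(-837 - 10\right) = 1 \cdot 12 \left(-847\right) = 12 \left(-847\right) = -10164$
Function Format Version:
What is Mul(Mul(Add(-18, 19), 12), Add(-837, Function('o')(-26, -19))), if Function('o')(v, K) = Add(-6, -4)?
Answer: -10164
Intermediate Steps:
Function('o')(v, K) = -10
Mul(Mul(Add(-18, 19), 12), Add(-837, Function('o')(-26, -19))) = Mul(Mul(Add(-18, 19), 12), Add(-837, -10)) = Mul(Mul(1, 12), -847) = Mul(12, -847) = -10164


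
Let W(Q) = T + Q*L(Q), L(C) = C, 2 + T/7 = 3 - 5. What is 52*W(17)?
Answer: 13572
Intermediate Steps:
T = -28 (T = -14 + 7*(3 - 5) = -14 + 7*(-2) = -14 - 14 = -28)
W(Q) = -28 + Q**2 (W(Q) = -28 + Q*Q = -28 + Q**2)
52*W(17) = 52*(-28 + 17**2) = 52*(-28 + 289) = 52*261 = 13572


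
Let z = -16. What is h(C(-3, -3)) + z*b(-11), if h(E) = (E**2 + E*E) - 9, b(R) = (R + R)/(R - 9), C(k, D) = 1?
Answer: -123/5 ≈ -24.600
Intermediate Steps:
b(R) = 2*R/(-9 + R) (b(R) = (2*R)/(-9 + R) = 2*R/(-9 + R))
h(E) = -9 + 2*E**2 (h(E) = (E**2 + E**2) - 9 = 2*E**2 - 9 = -9 + 2*E**2)
h(C(-3, -3)) + z*b(-11) = (-9 + 2*1**2) - 32*(-11)/(-9 - 11) = (-9 + 2*1) - 32*(-11)/(-20) = (-9 + 2) - 32*(-11)*(-1)/20 = -7 - 16*11/10 = -7 - 88/5 = -123/5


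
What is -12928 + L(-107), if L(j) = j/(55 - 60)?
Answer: -64533/5 ≈ -12907.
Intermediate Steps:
L(j) = -j/5 (L(j) = j/(-5) = j*(-⅕) = -j/5)
-12928 + L(-107) = -12928 - ⅕*(-107) = -12928 + 107/5 = -64533/5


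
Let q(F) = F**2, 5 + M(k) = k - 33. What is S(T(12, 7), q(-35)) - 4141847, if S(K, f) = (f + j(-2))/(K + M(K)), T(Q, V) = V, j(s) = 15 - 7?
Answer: -33135187/8 ≈ -4.1419e+6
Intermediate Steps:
j(s) = 8
M(k) = -38 + k (M(k) = -5 + (k - 33) = -5 + (-33 + k) = -38 + k)
S(K, f) = (8 + f)/(-38 + 2*K) (S(K, f) = (f + 8)/(K + (-38 + K)) = (8 + f)/(-38 + 2*K))
S(T(12, 7), q(-35)) - 4141847 = (8 + (-35)**2)/(2*(-19 + 7)) - 4141847 = (1/2)*(8 + 1225)/(-12) - 4141847 = (1/2)*(-1/12)*1233 - 4141847 = -411/8 - 4141847 = -33135187/8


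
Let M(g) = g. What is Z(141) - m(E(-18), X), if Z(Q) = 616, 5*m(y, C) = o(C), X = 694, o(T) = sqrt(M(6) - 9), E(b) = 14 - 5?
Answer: 616 - I*sqrt(3)/5 ≈ 616.0 - 0.34641*I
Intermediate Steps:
E(b) = 9
o(T) = I*sqrt(3) (o(T) = sqrt(6 - 9) = sqrt(-3) = I*sqrt(3))
m(y, C) = I*sqrt(3)/5 (m(y, C) = (I*sqrt(3))/5 = I*sqrt(3)/5)
Z(141) - m(E(-18), X) = 616 - I*sqrt(3)/5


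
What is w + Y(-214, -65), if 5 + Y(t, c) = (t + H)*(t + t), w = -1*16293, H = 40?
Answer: 58174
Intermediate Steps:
w = -16293
Y(t, c) = -5 + 2*t*(40 + t) (Y(t, c) = -5 + (t + 40)*(t + t) = -5 + (40 + t)*(2*t) = -5 + 2*t*(40 + t))
w + Y(-214, -65) = -16293 + (-5 + 2*(-214)**2 + 80*(-214)) = -16293 + (-5 + 2*45796 - 17120) = -16293 + (-5 + 91592 - 17120) = -16293 + 74467 = 58174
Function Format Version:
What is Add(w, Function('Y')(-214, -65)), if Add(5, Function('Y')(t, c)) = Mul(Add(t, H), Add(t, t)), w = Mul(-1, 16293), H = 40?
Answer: 58174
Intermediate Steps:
w = -16293
Function('Y')(t, c) = Add(-5, Mul(2, t, Add(40, t))) (Function('Y')(t, c) = Add(-5, Mul(Add(t, 40), Add(t, t))) = Add(-5, Mul(Add(40, t), Mul(2, t))) = Add(-5, Mul(2, t, Add(40, t))))
Add(w, Function('Y')(-214, -65)) = Add(-16293, Add(-5, Mul(2, Pow(-214, 2)), Mul(80, -214))) = Add(-16293, Add(-5, Mul(2, 45796), -17120)) = Add(-16293, Add(-5, 91592, -17120)) = Add(-16293, 74467) = 58174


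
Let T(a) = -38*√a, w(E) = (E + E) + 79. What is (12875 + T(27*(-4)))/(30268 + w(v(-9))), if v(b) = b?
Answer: 12875/30329 - 228*I*√3/30329 ≈ 0.42451 - 0.013021*I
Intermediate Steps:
w(E) = 79 + 2*E (w(E) = 2*E + 79 = 79 + 2*E)
(12875 + T(27*(-4)))/(30268 + w(v(-9))) = (12875 - 38*6*I*√3)/(30268 + (79 + 2*(-9))) = (12875 - 228*I*√3)/(30268 + (79 - 18)) = (12875 - 228*I*√3)/(30268 + 61) = (12875 - 228*I*√3)/30329 = (12875 - 228*I*√3)*(1/30329) = 12875/30329 - 228*I*√3/30329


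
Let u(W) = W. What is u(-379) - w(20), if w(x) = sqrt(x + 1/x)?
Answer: -379 - sqrt(2005)/10 ≈ -383.48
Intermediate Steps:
u(-379) - w(20) = -379 - sqrt(20 + 1/20) = -379 - sqrt(401/20) = -379 - sqrt(2005)/10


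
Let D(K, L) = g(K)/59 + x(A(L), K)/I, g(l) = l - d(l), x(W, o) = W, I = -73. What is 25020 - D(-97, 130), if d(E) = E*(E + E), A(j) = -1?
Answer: 109141876/4307 ≈ 25341.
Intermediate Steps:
d(E) = 2*E² (d(E) = E*(2*E) = 2*E²)
g(l) = l - 2*l²
D(K, L) = 1/73 + K*(1 - 2*K)/59 (D(K, L) = (K*(1 - 2*K))/59 - 1/(-73) = (K*(1 - 2*K))*(1/59) - 1*(-1/73) = K*(1 - 2*K)/59 + 1/73 = 1/73 + K*(1 - 2*K)/59)
25020 - D(-97, 130) = 25020 - (1/73 - 2/59*(-97)² + (1/59)*(-97)) = 25020 - (1/73 - 2/59*9409 - 97/59) = 25020 - (1/73 - 18818/59 - 97/59) = 25020 - 1*(-1380736/4307) = 25020 + 1380736/4307 = 109141876/4307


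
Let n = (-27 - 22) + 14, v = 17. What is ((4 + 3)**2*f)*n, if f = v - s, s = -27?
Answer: -75460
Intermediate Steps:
f = 44 (f = 17 - 1*(-27) = 17 + 27 = 44)
n = -35 (n = -49 + 14 = -35)
((4 + 3)**2*f)*n = ((4 + 3)**2*44)*(-35) = (7**2*44)*(-35) = (49*44)*(-35) = 2156*(-35) = -75460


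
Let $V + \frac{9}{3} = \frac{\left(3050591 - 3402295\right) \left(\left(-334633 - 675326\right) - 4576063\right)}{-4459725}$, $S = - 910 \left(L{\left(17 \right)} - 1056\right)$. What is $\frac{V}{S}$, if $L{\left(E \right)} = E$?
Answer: $- \frac{1964639660663}{4216625390250} \approx -0.46593$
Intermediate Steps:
$S = 945490$ ($S = - 910 \left(17 - 1056\right) = \left(-910\right) \left(-1039\right) = 945490$)
$V = - \frac{1964639660663}{4459725}$ ($V = -3 + \frac{\left(3050591 - 3402295\right) \left(\left(-334633 - 675326\right) - 4576063\right)}{-4459725} = -3 + - 351704 \left(-1009959 - 4576063\right) \left(- \frac{1}{4459725}\right) = -3 + \left(-351704\right) \left(-5586022\right) \left(- \frac{1}{4459725}\right) = -3 + 1964626281488 \left(- \frac{1}{4459725}\right) = -3 - \frac{1964626281488}{4459725} = - \frac{1964639660663}{4459725} \approx -4.4053 \cdot 10^{5}$)
$\frac{V}{S} = - \frac{1964639660663}{4459725 \cdot 945490} = \left(- \frac{1964639660663}{4459725}\right) \frac{1}{945490} = - \frac{1964639660663}{4216625390250}$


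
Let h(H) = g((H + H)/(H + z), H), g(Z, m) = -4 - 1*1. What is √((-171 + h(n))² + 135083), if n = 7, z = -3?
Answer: 3*√18451 ≈ 407.50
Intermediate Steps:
g(Z, m) = -5 (g(Z, m) = -4 - 1 = -5)
h(H) = -5
√((-171 + h(n))² + 135083) = √((-171 - 5)² + 135083) = √((-176)² + 135083) = √(30976 + 135083) = √166059 = 3*√18451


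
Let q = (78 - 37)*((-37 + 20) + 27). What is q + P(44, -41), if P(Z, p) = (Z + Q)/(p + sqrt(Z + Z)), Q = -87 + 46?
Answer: 217669/531 - 2*sqrt(22)/531 ≈ 409.91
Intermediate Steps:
Q = -41
P(Z, p) = (-41 + Z)/(p + sqrt(2)*sqrt(Z)) (P(Z, p) = (Z - 41)/(p + sqrt(Z + Z)) = (-41 + Z)/(p + sqrt(2*Z)) = (-41 + Z)/(p + sqrt(2)*sqrt(Z)))
q = 410 (q = 41*(-17 + 27) = 41*10 = 410)
q + P(44, -41) = 410 + (-41 + 44)/(-41 + sqrt(2)*sqrt(44)) = 410 + 3/(-41 + sqrt(2)*(2*sqrt(11))) = 410 + 3/(-41 + 2*sqrt(22))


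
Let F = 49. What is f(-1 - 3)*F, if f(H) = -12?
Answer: -588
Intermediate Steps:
f(-1 - 3)*F = -12*49 = -588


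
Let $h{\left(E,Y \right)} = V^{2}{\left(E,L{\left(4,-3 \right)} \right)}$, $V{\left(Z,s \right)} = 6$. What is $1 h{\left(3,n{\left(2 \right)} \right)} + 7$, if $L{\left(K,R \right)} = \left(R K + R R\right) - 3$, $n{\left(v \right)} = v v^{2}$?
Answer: $43$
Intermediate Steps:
$n{\left(v \right)} = v^{3}$
$L{\left(K,R \right)} = -3 + R^{2} + K R$ ($L{\left(K,R \right)} = \left(K R + R^{2}\right) - 3 = \left(R^{2} + K R\right) - 3 = -3 + R^{2} + K R$)
$h{\left(E,Y \right)} = 36$ ($h{\left(E,Y \right)} = 6^{2} = 36$)
$1 h{\left(3,n{\left(2 \right)} \right)} + 7 = 1 \cdot 36 + 7 = 36 + 7 = 43$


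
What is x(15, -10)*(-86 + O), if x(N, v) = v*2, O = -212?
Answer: 5960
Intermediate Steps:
x(N, v) = 2*v
x(15, -10)*(-86 + O) = (2*(-10))*(-86 - 212) = -20*(-298) = 5960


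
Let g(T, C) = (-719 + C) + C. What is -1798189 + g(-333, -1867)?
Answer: -1802642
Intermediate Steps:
g(T, C) = -719 + 2*C
-1798189 + g(-333, -1867) = -1798189 + (-719 + 2*(-1867)) = -1798189 + (-719 - 3734) = -1798189 - 4453 = -1802642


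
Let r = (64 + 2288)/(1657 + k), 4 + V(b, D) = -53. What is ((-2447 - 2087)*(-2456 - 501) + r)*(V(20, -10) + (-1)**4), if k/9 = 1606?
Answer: -12096044327920/16111 ≈ -7.5079e+8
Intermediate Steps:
k = 14454 (k = 9*1606 = 14454)
V(b, D) = -57 (V(b, D) = -4 - 53 = -57)
r = 2352/16111 (r = (64 + 2288)/(1657 + 14454) = 2352/16111 ≈ 0.14599)
((-2447 - 2087)*(-2456 - 501) + r)*(V(20, -10) + (-1)**4) = ((-2447 - 2087)*(-2456 - 501) + 2352/16111)*(-57 + (-1)**4) = (-4534*(-2957) + 2352/16111)*(-57 + 1) = (13407038 + 2352/16111)*(-56) = (216000791570/16111)*(-56) = -12096044327920/16111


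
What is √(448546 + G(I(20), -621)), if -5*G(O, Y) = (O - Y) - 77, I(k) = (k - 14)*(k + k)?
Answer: 7*√228770/5 ≈ 669.62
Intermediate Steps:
I(k) = 2*k*(-14 + k) (I(k) = (-14 + k)*(2*k) = 2*k*(-14 + k))
G(O, Y) = 77/5 - O/5 + Y/5 (G(O, Y) = -((O - Y) - 77)/5 = -(-77 + O - Y)/5 = 77/5 - O/5 + Y/5)
√(448546 + G(I(20), -621)) = √(448546 + (77/5 - 2*20*(-14 + 20)/5 + (⅕)*(-621))) = √(448546 + (77/5 - 2*20*6/5 - 621/5)) = √(448546 + (77/5 - ⅕*240 - 621/5)) = √(448546 + (77/5 - 48 - 621/5)) = √(448546 - 784/5) = √(2241946/5) = 7*√228770/5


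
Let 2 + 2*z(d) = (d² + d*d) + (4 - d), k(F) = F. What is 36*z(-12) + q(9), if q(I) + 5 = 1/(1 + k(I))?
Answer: 54311/10 ≈ 5431.1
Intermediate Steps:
z(d) = 1 + d² - d/2 (z(d) = -1 + ((d² + d*d) + (4 - d))/2 = -1 + ((d² + d²) + (4 - d))/2 = -1 + (2*d² + (4 - d))/2 = -1 + (4 - d + 2*d²)/2 = -1 + (2 + d² - d/2) = 1 + d² - d/2)
q(I) = -5 + 1/(1 + I)
36*z(-12) + q(9) = 36*(1 + (-12)² - ½*(-12)) + (-4 - 5*9)/(1 + 9) = 36*(1 + 144 + 6) + (-4 - 45)/10 = 36*151 + (⅒)*(-49) = 5436 - 49/10 = 54311/10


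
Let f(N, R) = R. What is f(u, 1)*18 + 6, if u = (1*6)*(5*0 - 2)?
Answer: 24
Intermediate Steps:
u = -12 (u = 6*(0 - 2) = 6*(-2) = -12)
f(u, 1)*18 + 6 = 1*18 + 6 = 18 + 6 = 24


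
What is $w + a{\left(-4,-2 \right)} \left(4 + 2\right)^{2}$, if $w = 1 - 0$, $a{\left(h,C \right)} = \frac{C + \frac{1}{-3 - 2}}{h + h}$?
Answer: $\frac{109}{10} \approx 10.9$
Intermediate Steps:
$a{\left(h,C \right)} = \frac{- \frac{1}{5} + C}{2 h}$ ($a{\left(h,C \right)} = \frac{C + \frac{1}{-5}}{2 h} = \left(C - \frac{1}{5}\right) \frac{1}{2 h} = \left(- \frac{1}{5} + C\right) \frac{1}{2 h} = \frac{- \frac{1}{5} + C}{2 h}$)
$w = 1$ ($w = 1 + 0 = 1$)
$w + a{\left(-4,-2 \right)} \left(4 + 2\right)^{2} = 1 + \frac{-1 + 5 \left(-2\right)}{10 \left(-4\right)} \left(4 + 2\right)^{2} = 1 + \frac{1}{10} \left(- \frac{1}{4}\right) \left(-1 - 10\right) 6^{2} = 1 + \frac{1}{10} \left(- \frac{1}{4}\right) \left(-11\right) 36 = 1 + \frac{11}{40} \cdot 36 = 1 + \frac{99}{10} = \frac{109}{10}$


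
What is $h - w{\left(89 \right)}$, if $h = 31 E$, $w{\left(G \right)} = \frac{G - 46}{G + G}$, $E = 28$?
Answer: $\frac{154461}{178} \approx 867.76$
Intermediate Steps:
$w{\left(G \right)} = \frac{-46 + G}{2 G}$
$h = 868$ ($h = 31 \cdot 28 = 868$)
$h - w{\left(89 \right)} = 868 - \frac{-46 + 89}{2 \cdot 89} = 868 - \frac{1}{2} \cdot \frac{1}{89} \cdot 43 = 868 - \frac{43}{178} = \frac{154461}{178}$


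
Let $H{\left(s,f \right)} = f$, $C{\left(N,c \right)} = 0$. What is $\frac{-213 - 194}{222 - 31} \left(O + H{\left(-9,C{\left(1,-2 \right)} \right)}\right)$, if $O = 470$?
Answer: $- \frac{191290}{191} \approx -1001.5$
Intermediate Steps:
$\frac{-213 - 194}{222 - 31} \left(O + H{\left(-9,C{\left(1,-2 \right)} \right)}\right) = \frac{-213 - 194}{222 - 31} \left(470 + 0\right) = - \frac{407}{191} \cdot 470 = \left(-407\right) \frac{1}{191} \cdot 470 = \left(- \frac{407}{191}\right) 470 = - \frac{191290}{191}$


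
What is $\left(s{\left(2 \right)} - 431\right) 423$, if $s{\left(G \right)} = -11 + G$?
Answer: $-186120$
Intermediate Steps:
$\left(s{\left(2 \right)} - 431\right) 423 = \left(\left(-11 + 2\right) - 431\right) 423 = \left(-9 - 431\right) 423 = \left(-440\right) 423 = -186120$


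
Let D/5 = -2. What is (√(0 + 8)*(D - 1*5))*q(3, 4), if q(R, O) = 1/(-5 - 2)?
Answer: 30*√2/7 ≈ 6.0609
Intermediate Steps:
D = -10 (D = 5*(-2) = -10)
q(R, O) = -⅐ (q(R, O) = 1/(-7) = -⅐)
(√(0 + 8)*(D - 1*5))*q(3, 4) = (√(0 + 8)*(-10 - 1*5))*(-⅐) = (√8*(-10 - 5))*(-⅐) = ((2*√2)*(-15))*(-⅐) = -30*√2*(-⅐) = 30*√2/7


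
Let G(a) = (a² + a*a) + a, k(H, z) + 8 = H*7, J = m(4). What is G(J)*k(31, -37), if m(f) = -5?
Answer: 9405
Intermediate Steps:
J = -5
k(H, z) = -8 + 7*H (k(H, z) = -8 + H*7 = -8 + 7*H)
G(a) = a + 2*a² (G(a) = (a² + a²) + a = 2*a² + a = a + 2*a²)
G(J)*k(31, -37) = (-5*(1 + 2*(-5)))*(-8 + 7*31) = (-5*(1 - 10))*(-8 + 217) = -5*(-9)*209 = 45*209 = 9405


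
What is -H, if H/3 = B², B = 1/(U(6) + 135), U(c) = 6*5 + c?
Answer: -1/9747 ≈ -0.00010260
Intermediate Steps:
U(c) = 30 + c
B = 1/171 (B = 1/((30 + 6) + 135) = 1/(36 + 135) = 1/171 ≈ 0.0058480)
H = 1/9747 (H = 3*(1/171)² = 3*(1/29241) = 1/9747 ≈ 0.00010260)
-H = -1*1/9747 = -1/9747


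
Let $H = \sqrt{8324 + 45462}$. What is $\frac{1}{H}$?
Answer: $\frac{\sqrt{53786}}{53786} \approx 0.0043119$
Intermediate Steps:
$H = \sqrt{53786} \approx 231.92$
$\frac{1}{H} = \frac{1}{\sqrt{53786}} = \frac{\sqrt{53786}}{53786}$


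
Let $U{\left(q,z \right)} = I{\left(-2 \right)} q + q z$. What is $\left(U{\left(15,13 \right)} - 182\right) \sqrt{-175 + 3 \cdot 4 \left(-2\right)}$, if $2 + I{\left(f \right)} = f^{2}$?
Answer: $43 i \sqrt{199} \approx 606.59 i$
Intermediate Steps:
$I{\left(f \right)} = -2 + f^{2}$
$U{\left(q,z \right)} = 2 q + q z$ ($U{\left(q,z \right)} = \left(-2 + \left(-2\right)^{2}\right) q + q z = \left(-2 + 4\right) q + q z = 2 q + q z$)
$\left(U{\left(15,13 \right)} - 182\right) \sqrt{-175 + 3 \cdot 4 \left(-2\right)} = \left(15 \left(2 + 13\right) - 182\right) \sqrt{-175 + 3 \cdot 4 \left(-2\right)} = \left(15 \cdot 15 - 182\right) \sqrt{-175 + 12 \left(-2\right)} = \left(225 - 182\right) \sqrt{-175 - 24} = 43 \sqrt{-199} = 43 i \sqrt{199}$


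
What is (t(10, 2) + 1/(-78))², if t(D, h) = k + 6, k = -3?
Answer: 54289/6084 ≈ 8.9232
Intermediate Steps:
t(D, h) = 3 (t(D, h) = -3 + 6 = 3)
(t(10, 2) + 1/(-78))² = (3 + 1/(-78))² = (3 - 1/78)² = (233/78)² = 54289/6084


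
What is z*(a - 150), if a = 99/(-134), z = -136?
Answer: 1373532/67 ≈ 20500.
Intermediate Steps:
a = -99/134 (a = 99*(-1/134) = -99/134 ≈ -0.73881)
z*(a - 150) = -136*(-99/134 - 150) = -136*(-20199/134) = 1373532/67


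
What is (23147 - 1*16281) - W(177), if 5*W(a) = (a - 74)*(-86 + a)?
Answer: 24957/5 ≈ 4991.4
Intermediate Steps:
W(a) = (-86 + a)*(-74 + a)/5 (W(a) = ((a - 74)*(-86 + a))/5 = ((-74 + a)*(-86 + a))/5 = ((-86 + a)*(-74 + a))/5 = (-86 + a)*(-74 + a)/5)
(23147 - 1*16281) - W(177) = (23147 - 1*16281) - (6364/5 - 32*177 + (1/5)*177**2) = (23147 - 16281) - (6364/5 - 5664 + (1/5)*31329) = 6866 - (6364/5 - 5664 + 31329/5) = 6866 - 1*9373/5 = 6866 - 9373/5 = 24957/5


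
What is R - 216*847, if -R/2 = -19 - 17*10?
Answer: -182574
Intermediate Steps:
R = 378 (R = -2*(-19 - 17*10) = -2*(-19 - 170) = -2*(-189) = 378)
R - 216*847 = 378 - 216*847 = 378 - 182952 = -182574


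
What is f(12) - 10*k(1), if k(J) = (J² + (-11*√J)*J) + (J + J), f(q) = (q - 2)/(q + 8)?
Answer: 161/2 ≈ 80.500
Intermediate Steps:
f(q) = (-2 + q)/(8 + q)
k(J) = J² - 11*J^(3/2) + 2*J (k(J) = (J² - 11*J^(3/2)) + 2*J = J² - 11*J^(3/2) + 2*J)
f(12) - 10*k(1) = (-2 + 12)/(8 + 12) - 10*(1² - 11*1^(3/2) + 2*1) = 10/20 - 10*(1 - 11*1 + 2) = (1/20)*10 - 10*(1 - 11 + 2) = ½ - 10*(-8) = ½ + 80 = 161/2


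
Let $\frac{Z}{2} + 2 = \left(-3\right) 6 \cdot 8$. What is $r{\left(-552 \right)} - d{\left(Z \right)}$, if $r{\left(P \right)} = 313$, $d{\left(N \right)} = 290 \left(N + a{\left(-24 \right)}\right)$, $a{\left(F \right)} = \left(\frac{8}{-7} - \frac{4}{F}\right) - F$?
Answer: $\frac{1644638}{21} \approx 78316.0$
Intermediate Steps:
$Z = -292$ ($Z = -4 + 2 \left(-3\right) 6 \cdot 8 = -4 + 2 \left(\left(-18\right) 8\right) = -4 + 2 \left(-144\right) = -4 - 288 = -292$)
$a{\left(F \right)} = - \frac{8}{7} - F - \frac{4}{F}$ ($a{\left(F \right)} = \left(8 \left(- \frac{1}{7}\right) - \frac{4}{F}\right) - F = \left(- \frac{8}{7} - \frac{4}{F}\right) - F = - \frac{8}{7} - F - \frac{4}{F}$)
$d{\left(N \right)} = \frac{140215}{21} + 290 N$ ($d{\left(N \right)} = 290 \left(N - \left(- \frac{160}{7} - \frac{1}{6}\right)\right) = 290 \left(N - - \frac{967}{42}\right) = 290 \left(N + \left(- \frac{8}{7} + 24 + \frac{1}{6}\right)\right) = 290 \left(N + \frac{967}{42}\right) = 290 \left(\frac{967}{42} + N\right) = \frac{140215}{21} + 290 N$)
$r{\left(-552 \right)} - d{\left(Z \right)} = 313 - \left(\frac{140215}{21} + 290 \left(-292\right)\right) = 313 - \left(\frac{140215}{21} - 84680\right) = 313 - - \frac{1638065}{21} = 313 + \frac{1638065}{21} = \frac{1644638}{21}$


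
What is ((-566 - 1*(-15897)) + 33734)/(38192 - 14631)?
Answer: 49065/23561 ≈ 2.0825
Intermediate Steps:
((-566 - 1*(-15897)) + 33734)/(38192 - 14631) = ((-566 + 15897) + 33734)/23561 = (15331 + 33734)*(1/23561) = 49065*(1/23561) = 49065/23561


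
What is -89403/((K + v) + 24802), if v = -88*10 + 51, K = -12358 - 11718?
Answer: 89403/103 ≈ 867.99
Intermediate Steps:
K = -24076
v = -829 (v = -880 + 51 = -829)
-89403/((K + v) + 24802) = -89403/((-24076 - 829) + 24802) = -89403/(-24905 + 24802) = -89403/(-103) = -89403*(-1/103) = 89403/103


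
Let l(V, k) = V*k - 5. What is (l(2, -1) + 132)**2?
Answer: 15625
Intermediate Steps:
l(V, k) = -5 + V*k
(l(2, -1) + 132)**2 = ((-5 + 2*(-1)) + 132)**2 = ((-5 - 2) + 132)**2 = (-7 + 132)**2 = 125**2 = 15625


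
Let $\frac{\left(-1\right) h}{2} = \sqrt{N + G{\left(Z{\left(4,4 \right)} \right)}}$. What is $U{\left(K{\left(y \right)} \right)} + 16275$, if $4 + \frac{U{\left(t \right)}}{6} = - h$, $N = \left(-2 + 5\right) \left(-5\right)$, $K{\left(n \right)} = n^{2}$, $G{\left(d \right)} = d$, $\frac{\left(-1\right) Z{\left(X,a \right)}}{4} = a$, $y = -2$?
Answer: $16251 + 12 i \sqrt{31} \approx 16251.0 + 66.813 i$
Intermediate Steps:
$Z{\left(X,a \right)} = - 4 a$
$N = -15$ ($N = 3 \left(-5\right) = -15$)
$h = - 2 i \sqrt{31}$ ($h = - 2 \sqrt{-15 - 16} = - 2 \sqrt{-31} = - 2 i \sqrt{31} \approx - 11.136 i$)
$U{\left(t \right)} = -24 + 12 i \sqrt{31}$ ($U{\left(t \right)} = -24 + 6 \left(- \left(-2\right) i \sqrt{31}\right) = -24 + 6 \cdot 2 i \sqrt{31} = -24 + 12 i \sqrt{31}$)
$U{\left(K{\left(y \right)} \right)} + 16275 = \left(-24 + 12 i \sqrt{31}\right) + 16275 = 16251 + 12 i \sqrt{31}$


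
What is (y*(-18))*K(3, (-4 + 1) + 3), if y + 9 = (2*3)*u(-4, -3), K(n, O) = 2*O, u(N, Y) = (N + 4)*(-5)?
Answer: 0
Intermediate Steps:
u(N, Y) = -20 - 5*N (u(N, Y) = (4 + N)*(-5) = -20 - 5*N)
y = -9 (y = -9 + (2*3)*(-20 - 5*(-4)) = -9 + 6*(-20 + 20) = -9 + 6*0 = -9 + 0 = -9)
(y*(-18))*K(3, (-4 + 1) + 3) = (-9*(-18))*(2*((-4 + 1) + 3)) = 162*(2*(-3 + 3)) = 162*(2*0) = 162*0 = 0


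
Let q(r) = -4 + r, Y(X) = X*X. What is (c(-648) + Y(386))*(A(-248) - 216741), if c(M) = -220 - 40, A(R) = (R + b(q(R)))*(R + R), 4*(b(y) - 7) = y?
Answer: -9810180352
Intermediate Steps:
Y(X) = X²
b(y) = 7 + y/4
A(R) = 2*R*(6 + 5*R/4) (A(R) = (R + (7 + (-4 + R)/4))*(R + R) = (R + (7 + (-1 + R/4)))*(2*R) = (R + (6 + R/4))*(2*R) = (6 + 5*R/4)*(2*R) = 2*R*(6 + 5*R/4))
c(M) = -260
(c(-648) + Y(386))*(A(-248) - 216741) = (-260 + 386²)*((½)*(-248)*(24 + 5*(-248)) - 216741) = (-260 + 148996)*((½)*(-248)*(24 - 1240) - 216741) = 148736*((½)*(-248)*(-1216) - 216741) = 148736*(150784 - 216741) = 148736*(-65957) = -9810180352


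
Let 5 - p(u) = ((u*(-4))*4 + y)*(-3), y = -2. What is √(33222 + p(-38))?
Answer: √35045 ≈ 187.20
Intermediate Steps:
p(u) = -1 - 48*u (p(u) = 5 - ((u*(-4))*4 - 2)*(-3) = 5 - (-4*u*4 - 2)*(-3) = 5 - (-16*u - 2)*(-3) = 5 - (-2 - 16*u)*(-3) = 5 - (6 + 48*u) = 5 + (-6 - 48*u) = -1 - 48*u)
√(33222 + p(-38)) = √(33222 + (-1 - 48*(-38))) = √(33222 + (-1 + 1824)) = √(33222 + 1823) = √35045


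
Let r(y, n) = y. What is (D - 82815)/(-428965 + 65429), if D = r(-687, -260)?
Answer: 41751/181768 ≈ 0.22969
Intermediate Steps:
D = -687
(D - 82815)/(-428965 + 65429) = (-687 - 82815)/(-428965 + 65429) = -83502/(-363536) = -83502*(-1/363536) = 41751/181768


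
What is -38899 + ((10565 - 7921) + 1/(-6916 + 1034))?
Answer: -213251911/5882 ≈ -36255.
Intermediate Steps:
-38899 + ((10565 - 7921) + 1/(-6916 + 1034)) = -38899 + (2644 + 1/(-5882)) = -38899 + (2644 - 1/5882) = -38899 + 15552007/5882 = -213251911/5882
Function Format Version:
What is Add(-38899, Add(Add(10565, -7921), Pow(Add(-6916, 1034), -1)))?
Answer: Rational(-213251911, 5882) ≈ -36255.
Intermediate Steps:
Add(-38899, Add(Add(10565, -7921), Pow(Add(-6916, 1034), -1))) = Add(-38899, Add(2644, Pow(-5882, -1))) = Add(-38899, Add(2644, Rational(-1, 5882))) = Add(-38899, Rational(15552007, 5882)) = Rational(-213251911, 5882)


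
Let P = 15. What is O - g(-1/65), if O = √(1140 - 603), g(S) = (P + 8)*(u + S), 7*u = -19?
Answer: 28566/455 + √537 ≈ 85.956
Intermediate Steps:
u = -19/7 (u = (⅐)*(-19) = -19/7 ≈ -2.7143)
g(S) = -437/7 + 23*S (g(S) = (15 + 8)*(-19/7 + S) = 23*(-19/7 + S) = -437/7 + 23*S)
O = √537 ≈ 23.173
O - g(-1/65) = √537 - (-437/7 + 23*(-1/65)) = √537 - (-437/7 - 23/65) = √537 - 1*(-28566/455) = √537 + 28566/455 = 28566/455 + √537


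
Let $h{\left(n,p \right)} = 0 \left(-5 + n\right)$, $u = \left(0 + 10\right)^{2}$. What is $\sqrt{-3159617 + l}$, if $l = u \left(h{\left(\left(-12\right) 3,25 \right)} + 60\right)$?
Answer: $i \sqrt{3153617} \approx 1775.8 i$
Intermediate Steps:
$u = 100$ ($u = 10^{2} = 100$)
$h{\left(n,p \right)} = 0$
$l = 6000$ ($l = 100 \left(0 + 60\right) = 100 \cdot 60 = 6000$)
$\sqrt{-3159617 + l} = \sqrt{-3159617 + 6000} = \sqrt{-3153617} = i \sqrt{3153617}$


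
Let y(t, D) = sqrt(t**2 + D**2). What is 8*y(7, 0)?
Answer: 56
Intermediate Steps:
y(t, D) = sqrt(D**2 + t**2)
8*y(7, 0) = 8*sqrt(0**2 + 7**2) = 8*sqrt(0 + 49) = 8*sqrt(49) = 8*7 = 56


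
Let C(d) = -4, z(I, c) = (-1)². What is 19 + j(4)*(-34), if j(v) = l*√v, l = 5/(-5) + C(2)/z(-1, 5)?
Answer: 359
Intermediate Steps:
z(I, c) = 1
l = -5 (l = 5/(-5) - 4/1 = 5*(-⅕) - 4*1 = -1 - 4 = -5)
j(v) = -5*√v
19 + j(4)*(-34) = 19 - 5*√4*(-34) = 19 - 5*2*(-34) = 19 - 10*(-34) = 19 + 340 = 359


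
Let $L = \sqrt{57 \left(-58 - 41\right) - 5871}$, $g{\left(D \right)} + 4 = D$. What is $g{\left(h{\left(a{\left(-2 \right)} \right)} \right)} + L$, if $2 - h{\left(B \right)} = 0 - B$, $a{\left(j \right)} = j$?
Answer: $-4 + i \sqrt{11514} \approx -4.0 + 107.3 i$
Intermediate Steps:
$h{\left(B \right)} = 2 + B$ ($h{\left(B \right)} = 2 - \left(0 - B\right) = 2 - - B = 2 + B$)
$g{\left(D \right)} = -4 + D$
$L = i \sqrt{11514}$ ($L = \sqrt{57 \left(-99\right) - 5871} = \sqrt{-5643 - 5871} = \sqrt{-11514} = i \sqrt{11514} \approx 107.3 i$)
$g{\left(h{\left(a{\left(-2 \right)} \right)} \right)} + L = \left(-4 + \left(2 - 2\right)\right) + i \sqrt{11514} = \left(-4 + 0\right) + i \sqrt{11514} = -4 + i \sqrt{11514}$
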